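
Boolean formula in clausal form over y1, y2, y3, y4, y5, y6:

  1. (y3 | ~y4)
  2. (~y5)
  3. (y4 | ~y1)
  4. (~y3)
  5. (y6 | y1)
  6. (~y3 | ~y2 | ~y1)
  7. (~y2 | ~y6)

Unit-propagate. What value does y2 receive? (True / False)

False

(~y5) stands alone — y5 = False.
(~y3) stands alone — y3 = False.
(y3 | ~y4): since y3 = False, the clause reduces to (~y4). y4 = False.
(~y1 | y4): since y4 = False, the clause reduces to (~y1). y1 = False.
(y1 | y6): since y1 = False, the clause reduces to (y6). y6 = True.
From (~y2 | ~y6) and y6 = True: y2 = False.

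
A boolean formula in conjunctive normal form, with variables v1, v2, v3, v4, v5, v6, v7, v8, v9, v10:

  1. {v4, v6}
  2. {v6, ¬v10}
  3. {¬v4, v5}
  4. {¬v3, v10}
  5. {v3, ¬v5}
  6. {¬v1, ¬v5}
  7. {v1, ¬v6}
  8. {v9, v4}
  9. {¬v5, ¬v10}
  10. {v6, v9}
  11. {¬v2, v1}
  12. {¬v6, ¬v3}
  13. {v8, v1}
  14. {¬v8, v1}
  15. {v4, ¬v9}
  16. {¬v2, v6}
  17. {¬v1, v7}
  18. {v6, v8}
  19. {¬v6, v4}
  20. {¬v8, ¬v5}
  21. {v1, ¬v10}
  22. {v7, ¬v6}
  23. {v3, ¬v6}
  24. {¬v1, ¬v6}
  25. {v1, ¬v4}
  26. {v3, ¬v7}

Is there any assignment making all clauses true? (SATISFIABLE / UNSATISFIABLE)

v6 = True:
  propagation gives v1=True; an empty clause results — contradiction.
v6 = False:
  propagation gives v4=True, v10=False, v5=True, v3=False; an empty clause results — contradiction.
Every branch closes, so no satisfying assignment exists.

UNSATISFIABLE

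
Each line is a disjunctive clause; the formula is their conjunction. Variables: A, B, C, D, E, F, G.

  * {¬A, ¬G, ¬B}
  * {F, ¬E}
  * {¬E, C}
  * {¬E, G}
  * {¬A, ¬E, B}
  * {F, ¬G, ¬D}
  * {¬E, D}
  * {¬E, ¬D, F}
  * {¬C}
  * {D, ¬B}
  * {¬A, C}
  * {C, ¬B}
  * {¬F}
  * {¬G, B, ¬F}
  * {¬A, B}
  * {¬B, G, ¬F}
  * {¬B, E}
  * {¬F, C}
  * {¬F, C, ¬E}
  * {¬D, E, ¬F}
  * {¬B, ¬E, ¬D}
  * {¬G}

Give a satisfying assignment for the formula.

A=False, B=False, C=False, D=True, E=False, F=False, G=False

Check each clause:
  1. {¬A, ¬B, ¬G} — ¬G is true.
  2. {¬E, F} — ¬E is true.
  3. {C, ¬E} — ¬E is true.
  4. {¬E, G} — ¬E is true.
  5. {¬A, ¬E, B} — ¬E is true.
  6. {¬D, F, ¬G} — ¬G is true.
  7. {¬E, D} — ¬E is true.
  8. {¬E, ¬D, F} — ¬E is true.
  9. {¬C} — ¬C is true.
  10. {¬B, D} — D is true.
  11. {¬A, C} — ¬A is true.
  12. {¬B, C} — ¬B is true.
  13. {¬F} — ¬F is true.
  14. {¬F, B, ¬G} — ¬G is true.
  15. {B, ¬A} — ¬A is true.
  16. {¬B, G, ¬F} — ¬F is true.
  17. {E, ¬B} — ¬B is true.
  18. {¬F, C} — ¬F is true.
  19. {¬F, ¬E, C} — ¬F is true.
  20. {¬D, ¬F, E} — ¬F is true.
  21. {¬E, ¬B, ¬D} — ¬E is true.
  22. {¬G} — ¬G is true.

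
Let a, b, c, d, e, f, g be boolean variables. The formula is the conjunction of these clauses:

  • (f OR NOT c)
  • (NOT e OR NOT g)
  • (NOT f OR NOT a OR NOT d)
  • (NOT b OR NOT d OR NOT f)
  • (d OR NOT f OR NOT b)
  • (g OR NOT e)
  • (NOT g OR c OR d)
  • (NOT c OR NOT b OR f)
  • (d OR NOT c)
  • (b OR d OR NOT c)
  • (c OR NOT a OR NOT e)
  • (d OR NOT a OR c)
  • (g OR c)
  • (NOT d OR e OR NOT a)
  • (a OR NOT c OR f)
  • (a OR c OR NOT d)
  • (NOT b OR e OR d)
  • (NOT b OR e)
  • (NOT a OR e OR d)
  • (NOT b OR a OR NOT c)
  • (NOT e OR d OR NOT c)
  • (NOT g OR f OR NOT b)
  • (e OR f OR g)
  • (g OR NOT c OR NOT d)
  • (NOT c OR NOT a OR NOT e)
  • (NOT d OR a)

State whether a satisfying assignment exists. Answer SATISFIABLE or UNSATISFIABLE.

UNSATISFIABLE

c = True:
  propagation gives f=True, d=True, a=False; an empty clause results — contradiction.
c = False:
  propagation gives g=True, e=False, d=True, a=False; an empty clause results — contradiction.
Every branch closes, so no satisfying assignment exists.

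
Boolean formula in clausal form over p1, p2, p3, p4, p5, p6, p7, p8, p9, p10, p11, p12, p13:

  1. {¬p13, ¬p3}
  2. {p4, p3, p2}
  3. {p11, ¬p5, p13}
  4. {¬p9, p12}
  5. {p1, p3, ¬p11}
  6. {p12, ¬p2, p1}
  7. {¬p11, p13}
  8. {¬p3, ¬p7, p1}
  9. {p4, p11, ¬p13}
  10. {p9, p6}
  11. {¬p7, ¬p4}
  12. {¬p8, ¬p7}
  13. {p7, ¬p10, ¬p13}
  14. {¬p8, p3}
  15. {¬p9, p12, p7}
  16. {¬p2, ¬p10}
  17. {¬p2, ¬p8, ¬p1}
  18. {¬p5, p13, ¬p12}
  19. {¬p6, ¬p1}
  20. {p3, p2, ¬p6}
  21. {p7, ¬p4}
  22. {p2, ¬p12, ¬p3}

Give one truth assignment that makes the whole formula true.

p1=F, p2=T, p3=T, p4=F, p5=F, p6=T, p7=F, p8=F, p9=F, p10=F, p11=F, p12=T, p13=F

Pure literal: p5 appears only negated; assign p5 = False.
p8 occurs only negated in the remaining clauses — set p8 = False.
Branch on p1: take p1 = False.
The remaining clauses are satisfied by p2 = True, p3 = True, p4 = False, p6 = True, p7 = False, p9 = False, p10 = False, p11 = False, p12 = True, p13 = False.
Check each clause:
  1. {¬p13, ¬p3} — ¬p13 is true.
  2. {p2, p3, p4} — p2 is true.
  3. {¬p5, p11, p13} — ¬p5 is true.
  4. {p12, ¬p9} — p12 is true.
  5. {¬p11, p1, p3} — p3 is true.
  6. {p12, p1, ¬p2} — p12 is true.
  7. {p13, ¬p11} — ¬p11 is true.
  8. {¬p7, ¬p3, p1} — ¬p7 is true.
  9. {p11, ¬p13, p4} — ¬p13 is true.
  10. {p9, p6} — p6 is true.
  11. {¬p7, ¬p4} — ¬p7 is true.
  12. {¬p8, ¬p7} — ¬p8 is true.
  13. {¬p10, ¬p13, p7} — ¬p13 is true.
  14. {¬p8, p3} — ¬p8 is true.
  15. {¬p9, p7, p12} — p12 is true.
  16. {¬p10, ¬p2} — ¬p10 is true.
  17. {¬p1, ¬p8, ¬p2} — ¬p8 is true.
  18. {¬p12, p13, ¬p5} — ¬p5 is true.
  19. {¬p1, ¬p6} — ¬p1 is true.
  20. {p2, p3, ¬p6} — p2 is true.
  21. {¬p4, p7} — ¬p4 is true.
  22. {p2, ¬p3, ¬p12} — p2 is true.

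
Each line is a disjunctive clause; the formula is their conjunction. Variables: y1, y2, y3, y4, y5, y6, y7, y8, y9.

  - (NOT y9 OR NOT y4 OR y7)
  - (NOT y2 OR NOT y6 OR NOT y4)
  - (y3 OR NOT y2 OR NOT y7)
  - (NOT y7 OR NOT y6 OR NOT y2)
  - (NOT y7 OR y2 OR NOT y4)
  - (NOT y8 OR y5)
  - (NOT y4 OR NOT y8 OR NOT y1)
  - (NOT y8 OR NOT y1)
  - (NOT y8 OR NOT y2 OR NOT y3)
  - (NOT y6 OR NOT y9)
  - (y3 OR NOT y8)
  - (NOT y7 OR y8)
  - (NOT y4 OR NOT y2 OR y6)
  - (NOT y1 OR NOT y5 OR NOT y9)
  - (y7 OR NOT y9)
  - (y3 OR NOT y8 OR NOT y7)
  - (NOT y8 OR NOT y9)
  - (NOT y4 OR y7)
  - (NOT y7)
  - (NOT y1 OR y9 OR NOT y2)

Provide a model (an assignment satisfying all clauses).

y1=True, y2=False, y3=False, y4=False, y5=True, y6=True, y7=False, y8=False, y9=False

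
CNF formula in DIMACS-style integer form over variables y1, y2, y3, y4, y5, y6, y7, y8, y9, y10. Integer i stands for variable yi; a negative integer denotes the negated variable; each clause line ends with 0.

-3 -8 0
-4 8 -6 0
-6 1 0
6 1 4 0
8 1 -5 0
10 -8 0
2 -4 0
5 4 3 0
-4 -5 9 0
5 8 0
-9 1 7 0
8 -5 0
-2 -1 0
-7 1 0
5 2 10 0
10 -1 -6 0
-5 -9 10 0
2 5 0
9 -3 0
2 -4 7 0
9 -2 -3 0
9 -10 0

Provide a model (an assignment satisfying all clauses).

Try y1 = True.
  then y2 is forced to False.
  then y4 is forced to False.
  then y5 is forced to True.
  then y8 is forced to True.
  then y3 is forced to False.
  then y10 is forced to True.
  then y9 is forced to True.
y6, y7 are now unconstrained; take y6 = False, y7 = True.
Every clause has at least one true literal under this assignment.

y1 = 1, y2 = 0, y3 = 0, y4 = 0, y5 = 1, y6 = 0, y7 = 1, y8 = 1, y9 = 1, y10 = 1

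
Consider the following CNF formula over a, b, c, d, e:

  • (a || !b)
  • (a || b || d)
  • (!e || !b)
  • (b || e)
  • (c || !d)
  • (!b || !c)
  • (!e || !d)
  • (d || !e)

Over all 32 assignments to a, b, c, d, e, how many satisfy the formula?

The models are:
  a=T b=T c=F d=F e=F
That's 1 in total.

1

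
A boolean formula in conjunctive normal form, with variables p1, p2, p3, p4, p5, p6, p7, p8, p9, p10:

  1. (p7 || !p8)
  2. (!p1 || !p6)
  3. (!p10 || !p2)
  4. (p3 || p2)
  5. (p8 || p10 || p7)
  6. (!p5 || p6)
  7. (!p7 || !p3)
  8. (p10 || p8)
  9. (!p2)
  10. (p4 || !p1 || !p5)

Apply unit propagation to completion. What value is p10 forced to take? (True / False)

(!p2) is a unit clause: p2 = False.
(p2 || p3) with p2 = False leaves only p3, so p3 = True.
In (!p7 || !p3), !p3 is now false; !p7 must hold, so p7 = False.
In (p7 || !p8), p7 is now false; !p8 must hold, so p8 = False.
In (p7 || p8 || p10), p8, p7 are now false; p10 must hold, so p10 = True.

True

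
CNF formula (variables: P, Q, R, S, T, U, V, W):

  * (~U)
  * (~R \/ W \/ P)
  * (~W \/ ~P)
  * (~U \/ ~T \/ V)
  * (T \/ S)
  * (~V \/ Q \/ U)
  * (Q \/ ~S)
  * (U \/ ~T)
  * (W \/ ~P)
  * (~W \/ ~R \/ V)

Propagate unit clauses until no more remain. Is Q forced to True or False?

True

(~U) is a unit clause: U = False.
From (U \/ ~T) and U = False: T = False.
From (T \/ S) and T = False: S = True.
From (~S \/ Q) and S = True: Q = True.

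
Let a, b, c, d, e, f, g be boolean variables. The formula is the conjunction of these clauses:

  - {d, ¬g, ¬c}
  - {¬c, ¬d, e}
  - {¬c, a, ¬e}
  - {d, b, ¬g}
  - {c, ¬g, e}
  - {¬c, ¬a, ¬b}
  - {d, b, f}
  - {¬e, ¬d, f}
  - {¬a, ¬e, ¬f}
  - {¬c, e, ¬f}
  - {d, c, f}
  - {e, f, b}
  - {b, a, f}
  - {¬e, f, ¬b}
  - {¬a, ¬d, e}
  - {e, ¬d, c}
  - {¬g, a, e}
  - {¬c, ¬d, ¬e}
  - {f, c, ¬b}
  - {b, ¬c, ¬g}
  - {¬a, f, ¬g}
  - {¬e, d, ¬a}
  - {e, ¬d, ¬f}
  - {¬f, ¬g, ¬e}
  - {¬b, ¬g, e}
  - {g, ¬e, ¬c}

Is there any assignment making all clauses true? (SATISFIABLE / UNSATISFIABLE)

SATISFIABLE

Branch on a: take a = False.
Try b = True.
The remaining clauses are satisfied by c = True, d = False, e = False, f = False, g = False.
Every clause has at least one true literal under this assignment.
So a=F, b=T, c=T, d=F, e=F, f=F, g=F is a satisfying assignment.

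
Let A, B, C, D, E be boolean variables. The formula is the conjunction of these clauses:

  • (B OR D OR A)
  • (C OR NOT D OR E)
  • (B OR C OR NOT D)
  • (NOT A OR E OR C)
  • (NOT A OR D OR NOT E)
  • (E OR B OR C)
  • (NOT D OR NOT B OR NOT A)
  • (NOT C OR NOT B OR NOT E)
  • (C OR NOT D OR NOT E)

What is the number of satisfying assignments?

10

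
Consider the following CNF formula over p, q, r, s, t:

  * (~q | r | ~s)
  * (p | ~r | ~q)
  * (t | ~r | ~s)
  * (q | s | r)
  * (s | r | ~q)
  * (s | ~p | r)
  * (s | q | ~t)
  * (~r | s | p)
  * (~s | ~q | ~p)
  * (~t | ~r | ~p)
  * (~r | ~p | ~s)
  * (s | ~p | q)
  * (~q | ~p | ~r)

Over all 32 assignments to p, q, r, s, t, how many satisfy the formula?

5

Satisfying assignments:
  p=F q=F r=F s=T t=F
  p=F q=F r=F s=T t=T
  p=F q=F r=T s=T t=T
  p=T q=F r=F s=T t=F
  p=T q=F r=F s=T t=T
Count: 5.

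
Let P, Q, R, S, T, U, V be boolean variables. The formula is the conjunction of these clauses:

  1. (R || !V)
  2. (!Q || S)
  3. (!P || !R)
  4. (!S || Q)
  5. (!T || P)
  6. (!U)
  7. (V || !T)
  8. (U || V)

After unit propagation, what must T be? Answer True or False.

False

(!U) is a unit clause: U = False.
From (V || U) and U = False: V = True.
From (R || !V) and V = True: R = True.
From (!P || !R) and R = True: P = False.
(!T || P) with P = False leaves only !T, so T = False.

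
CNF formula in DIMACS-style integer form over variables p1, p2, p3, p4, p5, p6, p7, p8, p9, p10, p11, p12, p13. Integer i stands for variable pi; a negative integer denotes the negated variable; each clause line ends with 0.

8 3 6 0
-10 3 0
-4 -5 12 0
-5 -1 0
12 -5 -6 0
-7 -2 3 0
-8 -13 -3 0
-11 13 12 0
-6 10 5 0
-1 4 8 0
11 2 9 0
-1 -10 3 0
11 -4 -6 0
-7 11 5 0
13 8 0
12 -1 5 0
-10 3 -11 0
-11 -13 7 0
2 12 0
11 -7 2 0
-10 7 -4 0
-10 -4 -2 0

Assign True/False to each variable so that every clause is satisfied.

p1=False, p2=True, p3=True, p4=True, p5=True, p6=False, p7=True, p8=True, p9=True, p10=False, p11=False, p12=True, p13=False

p1 occurs only negated in the remaining clauses — set p1 = False.
Pure literal: p9 appears only positively; assign p9 = True.
Set p2 = True and propagate.
Branch on p3: take p3 = True.
Try p4 = True.
  then p10 is forced to False.
The remaining clauses are satisfied by p5 = True, p6 = False, p7 = True, p8 = True, p11 = False, p12 = True, p13 = False.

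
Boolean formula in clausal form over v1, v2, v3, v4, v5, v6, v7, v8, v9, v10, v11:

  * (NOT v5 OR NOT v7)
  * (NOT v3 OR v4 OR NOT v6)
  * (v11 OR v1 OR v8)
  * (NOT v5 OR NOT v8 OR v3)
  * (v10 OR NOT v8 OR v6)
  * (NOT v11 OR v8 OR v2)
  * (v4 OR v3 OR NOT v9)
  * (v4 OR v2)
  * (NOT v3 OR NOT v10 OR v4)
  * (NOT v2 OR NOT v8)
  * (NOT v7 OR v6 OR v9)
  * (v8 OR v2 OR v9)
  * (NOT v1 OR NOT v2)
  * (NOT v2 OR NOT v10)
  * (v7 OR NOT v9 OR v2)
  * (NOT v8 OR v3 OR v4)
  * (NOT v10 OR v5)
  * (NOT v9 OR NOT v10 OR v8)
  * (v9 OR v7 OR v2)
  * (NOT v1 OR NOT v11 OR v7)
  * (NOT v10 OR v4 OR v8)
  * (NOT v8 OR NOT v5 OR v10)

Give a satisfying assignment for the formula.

Pure literal: v4 appears only positively; assign v4 = True.
Set v1 = False and propagate.
Set v2 = True and propagate.
  then v8 is forced to False.
  then v11 is forced to True.
  then v10 is forced to False.
For the remaining variables, v3 = True, v5 = True, v6 = True, v7 = False, v9 = False works.
Every clause has at least one true literal under this assignment.

v1=F, v2=T, v3=T, v4=T, v5=T, v6=T, v7=F, v8=F, v9=F, v10=F, v11=T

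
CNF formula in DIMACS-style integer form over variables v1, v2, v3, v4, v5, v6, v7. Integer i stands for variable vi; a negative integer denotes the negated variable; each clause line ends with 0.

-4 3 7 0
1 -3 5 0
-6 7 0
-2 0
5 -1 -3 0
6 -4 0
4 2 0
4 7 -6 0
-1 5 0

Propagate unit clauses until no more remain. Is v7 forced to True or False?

Unit clause (~v2) sets v2 = False.
(v2 \/ v4): since v2 = False, the clause reduces to (v4). v4 = True.
In (~v4 \/ v6), ~v4 is now false; v6 must hold, so v6 = True.
(v7 \/ ~v6) with v6 = True leaves only v7, so v7 = True.

True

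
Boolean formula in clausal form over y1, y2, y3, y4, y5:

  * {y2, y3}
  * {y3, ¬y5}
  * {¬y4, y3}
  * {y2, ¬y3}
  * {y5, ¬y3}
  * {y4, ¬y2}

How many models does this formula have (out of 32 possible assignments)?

2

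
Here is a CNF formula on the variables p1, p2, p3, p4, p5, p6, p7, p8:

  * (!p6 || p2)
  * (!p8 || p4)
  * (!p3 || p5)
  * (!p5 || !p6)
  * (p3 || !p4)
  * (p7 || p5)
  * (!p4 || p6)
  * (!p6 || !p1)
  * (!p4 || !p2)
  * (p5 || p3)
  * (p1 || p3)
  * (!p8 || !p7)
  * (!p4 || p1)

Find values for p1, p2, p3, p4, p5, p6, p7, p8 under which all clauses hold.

p8 occurs only negated in the remaining clauses — set p8 = False.
Branch on p1: take p1 = True.
  then p6 is forced to False.
  then p4 is forced to False.
The remaining clauses are satisfied by p2 = False, p3 = True, p5 = True, p7 = True.
Check each clause:
  1. (p2 || !p6) — !p6 is true.
  2. (p4 || !p8) — !p8 is true.
  3. (p5 || !p3) — p5 is true.
  4. (!p5 || !p6) — !p6 is true.
  5. (!p4 || p3) — p3 is true.
  6. (p7 || p5) — p5 is true.
  7. (p6 || !p4) — !p4 is true.
  8. (!p1 || !p6) — !p6 is true.
  9. (!p2 || !p4) — !p4 is true.
  10. (p5 || p3) — p3 is true.
  11. (p3 || p1) — p1 is true.
  12. (!p8 || !p7) — !p8 is true.
  13. (p1 || !p4) — p1 is true.

p1=True, p2=False, p3=True, p4=False, p5=True, p6=False, p7=True, p8=False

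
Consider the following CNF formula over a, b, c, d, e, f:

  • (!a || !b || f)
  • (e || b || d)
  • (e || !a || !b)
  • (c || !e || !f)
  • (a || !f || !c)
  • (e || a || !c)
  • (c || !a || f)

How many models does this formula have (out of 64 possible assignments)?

23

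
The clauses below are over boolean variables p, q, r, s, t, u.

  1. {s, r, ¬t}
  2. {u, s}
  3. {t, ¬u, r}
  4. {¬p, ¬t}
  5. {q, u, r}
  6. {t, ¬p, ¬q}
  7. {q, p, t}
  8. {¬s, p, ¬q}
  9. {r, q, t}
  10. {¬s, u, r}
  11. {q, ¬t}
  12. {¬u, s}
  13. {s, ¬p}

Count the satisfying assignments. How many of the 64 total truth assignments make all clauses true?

2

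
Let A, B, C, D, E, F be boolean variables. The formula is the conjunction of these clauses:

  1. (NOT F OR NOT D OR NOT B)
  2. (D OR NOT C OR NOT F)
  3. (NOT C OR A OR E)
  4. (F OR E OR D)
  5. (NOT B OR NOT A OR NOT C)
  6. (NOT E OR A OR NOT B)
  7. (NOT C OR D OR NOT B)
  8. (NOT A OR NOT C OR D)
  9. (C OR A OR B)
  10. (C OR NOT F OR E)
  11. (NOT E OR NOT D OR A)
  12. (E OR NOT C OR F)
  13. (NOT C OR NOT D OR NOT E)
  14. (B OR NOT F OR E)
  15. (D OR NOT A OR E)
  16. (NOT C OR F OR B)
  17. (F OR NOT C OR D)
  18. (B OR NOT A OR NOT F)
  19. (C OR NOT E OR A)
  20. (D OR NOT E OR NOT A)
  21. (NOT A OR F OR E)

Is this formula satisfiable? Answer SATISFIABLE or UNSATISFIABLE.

Branch on A: take A = False.
The remaining clauses are satisfied by B = True, C = False, D = True, E = False, F = False.
So A=False  B=True  C=False  D=True  E=False  F=False is a satisfying assignment.

SATISFIABLE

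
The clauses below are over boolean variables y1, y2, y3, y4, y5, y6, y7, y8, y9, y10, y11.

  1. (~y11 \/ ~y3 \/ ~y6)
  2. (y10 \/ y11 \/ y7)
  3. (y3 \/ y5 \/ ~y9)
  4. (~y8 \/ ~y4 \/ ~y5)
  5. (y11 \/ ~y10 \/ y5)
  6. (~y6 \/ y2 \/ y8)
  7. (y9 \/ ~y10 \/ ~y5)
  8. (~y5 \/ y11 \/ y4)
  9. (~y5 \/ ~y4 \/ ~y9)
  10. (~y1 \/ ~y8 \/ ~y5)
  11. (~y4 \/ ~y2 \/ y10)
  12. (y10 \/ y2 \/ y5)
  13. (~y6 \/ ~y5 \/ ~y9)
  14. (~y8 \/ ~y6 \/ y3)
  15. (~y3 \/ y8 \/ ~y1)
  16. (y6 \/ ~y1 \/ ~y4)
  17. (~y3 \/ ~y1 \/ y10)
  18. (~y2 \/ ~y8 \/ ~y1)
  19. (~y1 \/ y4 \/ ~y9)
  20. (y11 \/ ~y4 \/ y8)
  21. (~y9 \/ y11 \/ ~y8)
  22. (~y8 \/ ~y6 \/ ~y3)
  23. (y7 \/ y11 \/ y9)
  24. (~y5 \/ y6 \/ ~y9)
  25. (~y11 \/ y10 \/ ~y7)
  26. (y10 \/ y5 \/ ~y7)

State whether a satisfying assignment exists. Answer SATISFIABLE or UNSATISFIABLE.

SATISFIABLE

y1 occurs only negated in the remaining clauses — set y1 = False.
Try y2 = True.
Branch on y3: take y3 = True.
The remaining clauses are satisfied by y4 = False, y5 = False, y6 = False, y7 = False, y8 = True, y9 = True, y10 = False, y11 = True.
Every clause has at least one true literal under this assignment.
So y1=False, y2=True, y3=True, y4=False, y5=False, y6=False, y7=False, y8=True, y9=True, y10=False, y11=True is a satisfying assignment.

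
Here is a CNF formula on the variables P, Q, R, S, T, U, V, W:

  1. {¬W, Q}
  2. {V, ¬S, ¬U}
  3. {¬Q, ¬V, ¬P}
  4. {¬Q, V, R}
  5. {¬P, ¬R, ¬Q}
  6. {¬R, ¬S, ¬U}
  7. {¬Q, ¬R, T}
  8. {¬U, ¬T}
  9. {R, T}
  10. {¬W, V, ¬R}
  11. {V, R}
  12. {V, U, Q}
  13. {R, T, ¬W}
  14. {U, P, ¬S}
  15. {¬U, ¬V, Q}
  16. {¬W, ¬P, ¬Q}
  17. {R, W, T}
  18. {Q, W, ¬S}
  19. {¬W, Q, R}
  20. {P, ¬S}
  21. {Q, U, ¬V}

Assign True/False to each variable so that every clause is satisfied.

P=F, Q=T, R=T, S=F, T=T, U=F, V=T, W=T

Pure literal: S appears only negated; assign S = False.
Branch on P: take P = False.
For the remaining variables, Q = True, R = True, T = True, U = False, V = True, W = True works.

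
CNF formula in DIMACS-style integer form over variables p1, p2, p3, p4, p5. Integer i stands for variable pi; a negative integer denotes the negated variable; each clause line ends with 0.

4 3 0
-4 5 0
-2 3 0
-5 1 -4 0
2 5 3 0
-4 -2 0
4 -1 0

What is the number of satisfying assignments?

Satisfying assignments:
  p1=0 p2=0 p3=1 p4=0 p5=0
  p1=0 p2=0 p3=1 p4=0 p5=1
  p1=0 p2=1 p3=1 p4=0 p5=0
  p1=0 p2=1 p3=1 p4=0 p5=1
  p1=1 p2=0 p3=0 p4=1 p5=1
  p1=1 p2=0 p3=1 p4=1 p5=1
Count: 6.

6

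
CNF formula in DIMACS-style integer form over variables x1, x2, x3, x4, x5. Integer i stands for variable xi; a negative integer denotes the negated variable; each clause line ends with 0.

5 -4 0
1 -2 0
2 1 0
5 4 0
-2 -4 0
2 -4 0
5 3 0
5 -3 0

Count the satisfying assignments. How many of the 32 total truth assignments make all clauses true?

Satisfying assignments:
  x1=T x2=F x3=F x4=F x5=T
  x1=T x2=F x3=T x4=F x5=T
  x1=T x2=T x3=F x4=F x5=T
  x1=T x2=T x3=T x4=F x5=T
Count: 4.

4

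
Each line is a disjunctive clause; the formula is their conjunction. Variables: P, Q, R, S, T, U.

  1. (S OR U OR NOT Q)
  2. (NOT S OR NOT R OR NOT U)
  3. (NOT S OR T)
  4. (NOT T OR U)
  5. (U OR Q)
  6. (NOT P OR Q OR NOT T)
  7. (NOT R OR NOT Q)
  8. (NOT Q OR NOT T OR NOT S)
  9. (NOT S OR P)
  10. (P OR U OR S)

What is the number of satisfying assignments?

10

Case analysis on S and Q:
  S=T, Q=T: a clause becomes empty — 0.
  S=T, Q=F: a clause becomes empty — 0.
  S=F, Q=T: remaining (P,R,T,U) ∈ {(F,F,F,T); (F,F,T,T); (T,F,F,T); (T,F,T,T)} — 4.
  S=F, Q=F: R free; 3 ways for (P,T,U) × 2^1 = 6.
Total: 0 + 0 + 4 + 6 = 10.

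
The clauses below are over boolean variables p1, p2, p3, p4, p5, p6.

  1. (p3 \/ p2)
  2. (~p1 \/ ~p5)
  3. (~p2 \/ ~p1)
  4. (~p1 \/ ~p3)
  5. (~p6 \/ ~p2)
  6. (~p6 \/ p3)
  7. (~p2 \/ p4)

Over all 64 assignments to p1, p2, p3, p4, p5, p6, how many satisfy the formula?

Split on p2, then p1.
  p2=1, p1=1: a clause becomes empty — 0.
  p2=1, p1=0: remaining (p3,p4,p5,p6) ∈ {(0,1,0,0); (0,1,1,0); (1,1,0,0); (1,1,1,0)} — 4.
  p2=0, p1=1: a clause becomes empty — 0.
  p2=0, p1=0: forces p3=1; p4, p5, p6 free → 2^3 = 8.
Total: 0 + 4 + 0 + 8 = 12.

12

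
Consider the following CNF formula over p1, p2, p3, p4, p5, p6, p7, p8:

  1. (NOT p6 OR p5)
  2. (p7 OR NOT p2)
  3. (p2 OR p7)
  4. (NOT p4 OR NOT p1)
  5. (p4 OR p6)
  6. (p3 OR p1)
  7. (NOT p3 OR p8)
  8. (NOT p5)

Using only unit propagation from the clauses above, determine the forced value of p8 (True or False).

True

(NOT p5) is a unit clause: p5 = False.
In (p5 OR NOT p6), p5 is now false; NOT p6 must hold, so p6 = False.
(p4 OR p6) with p6 = False leaves only p4, so p4 = True.
(NOT p4 OR NOT p1) with p4 = True leaves only NOT p1, so p1 = False.
(p1 OR p3) with p1 = False leaves only p3, so p3 = True.
(p8 OR NOT p3): since p3 = True, the clause reduces to (p8). p8 = True.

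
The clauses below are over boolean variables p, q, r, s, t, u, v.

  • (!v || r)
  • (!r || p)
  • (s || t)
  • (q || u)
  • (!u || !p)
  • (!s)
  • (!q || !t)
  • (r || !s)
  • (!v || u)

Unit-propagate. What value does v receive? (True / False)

False

(!s) is a unit clause: s = False.
(t || s) with s = False leaves only t, so t = True.
(!t || !q) with t = True leaves only !q, so q = False.
In (u || q), q is now false; u must hold, so u = True.
(!u || !p) with u = True leaves only !p, so p = False.
(!r || p) with p = False leaves only !r, so r = False.
(!v || r): since r = False, the clause reduces to (!v). v = False.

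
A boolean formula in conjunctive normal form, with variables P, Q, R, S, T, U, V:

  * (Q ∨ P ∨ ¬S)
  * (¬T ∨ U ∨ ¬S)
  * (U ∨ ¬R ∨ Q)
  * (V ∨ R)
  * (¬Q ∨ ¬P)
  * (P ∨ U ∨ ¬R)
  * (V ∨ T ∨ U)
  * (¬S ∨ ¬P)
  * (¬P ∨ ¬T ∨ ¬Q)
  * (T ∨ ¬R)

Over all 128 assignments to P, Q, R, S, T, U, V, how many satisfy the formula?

23

Case analysis on P and Q:
  P=1, Q=1: a clause becomes empty — 0.
  P=1, Q=0: 6 of the 32 assignments to (R,S,T,U,V) work.
  P=0, Q=1: 11 of the 32 assignments to (R,S,T,U,V) work.
  P=0, Q=0: 6 of the 32 assignments to (R,S,T,U,V) work.
Total: 0 + 6 + 11 + 6 = 23.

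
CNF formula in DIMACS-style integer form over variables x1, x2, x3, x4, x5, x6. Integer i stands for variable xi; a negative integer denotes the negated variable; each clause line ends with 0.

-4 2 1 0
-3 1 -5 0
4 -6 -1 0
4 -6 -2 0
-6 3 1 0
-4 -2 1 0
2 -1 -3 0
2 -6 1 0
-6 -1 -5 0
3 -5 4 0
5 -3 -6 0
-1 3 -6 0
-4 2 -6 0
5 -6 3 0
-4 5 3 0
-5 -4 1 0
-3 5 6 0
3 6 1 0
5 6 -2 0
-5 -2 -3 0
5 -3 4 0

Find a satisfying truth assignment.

x1 = T, x2 = F, x3 = F, x4 = F, x5 = F, x6 = F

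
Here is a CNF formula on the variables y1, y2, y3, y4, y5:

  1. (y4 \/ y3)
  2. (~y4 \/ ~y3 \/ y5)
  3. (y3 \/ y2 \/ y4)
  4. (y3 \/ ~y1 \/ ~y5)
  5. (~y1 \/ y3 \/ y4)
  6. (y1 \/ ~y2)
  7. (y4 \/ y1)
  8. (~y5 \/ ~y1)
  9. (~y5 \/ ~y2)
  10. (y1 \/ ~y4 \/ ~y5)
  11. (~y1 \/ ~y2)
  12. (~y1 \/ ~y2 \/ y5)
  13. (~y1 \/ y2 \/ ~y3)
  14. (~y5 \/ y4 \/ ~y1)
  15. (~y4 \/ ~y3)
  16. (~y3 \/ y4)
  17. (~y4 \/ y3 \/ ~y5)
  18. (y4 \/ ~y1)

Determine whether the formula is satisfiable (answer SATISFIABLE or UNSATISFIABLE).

Branch on y1: take y1 = False.
  then y2 is forced to False.
  then y4 is forced to True.
  then y5 is forced to False.
  then y3 is forced to False.
So y1=F, y2=F, y3=F, y4=T, y5=F is a satisfying assignment.

SATISFIABLE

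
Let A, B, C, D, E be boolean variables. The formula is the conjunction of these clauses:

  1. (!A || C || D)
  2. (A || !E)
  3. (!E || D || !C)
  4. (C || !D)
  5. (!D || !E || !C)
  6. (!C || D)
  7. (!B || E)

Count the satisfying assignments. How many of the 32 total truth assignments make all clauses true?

Satisfying assignments:
  A=F B=F C=F D=F E=F
  A=F B=F C=T D=T E=F
  A=T B=F C=T D=T E=F
That's 3 in total.

3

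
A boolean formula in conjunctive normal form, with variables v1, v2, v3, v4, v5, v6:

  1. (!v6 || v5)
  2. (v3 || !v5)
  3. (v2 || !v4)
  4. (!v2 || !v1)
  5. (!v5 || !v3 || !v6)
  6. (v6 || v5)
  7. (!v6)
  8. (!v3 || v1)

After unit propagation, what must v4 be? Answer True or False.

(!v6) stands alone — v6 = False.
(v5 || v6): since v6 = False, the clause reduces to (v5). v5 = True.
(v3 || !v5) with v5 = True leaves only v3, so v3 = True.
From (!v3 || v1) and v3 = True: v1 = True.
(!v2 || !v1): since v1 = True, the clause reduces to (!v2). v2 = False.
(!v4 || v2): since v2 = False, the clause reduces to (!v4). v4 = False.

False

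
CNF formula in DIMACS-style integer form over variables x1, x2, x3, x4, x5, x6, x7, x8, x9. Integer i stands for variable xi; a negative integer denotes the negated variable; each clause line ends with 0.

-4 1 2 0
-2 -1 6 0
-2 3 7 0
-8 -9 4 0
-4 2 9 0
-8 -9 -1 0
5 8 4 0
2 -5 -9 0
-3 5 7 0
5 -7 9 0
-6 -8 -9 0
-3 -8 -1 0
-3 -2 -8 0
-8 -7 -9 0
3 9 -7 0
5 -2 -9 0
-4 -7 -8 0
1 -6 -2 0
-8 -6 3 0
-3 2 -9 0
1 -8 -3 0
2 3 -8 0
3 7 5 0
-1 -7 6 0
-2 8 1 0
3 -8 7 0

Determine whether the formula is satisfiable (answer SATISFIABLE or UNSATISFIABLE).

Set x1 = True and propagate.
Try x2 = False.
The remaining clauses are satisfied by x3 = True, x4 = False, x5 = True, x6 = True, x7 = True, x8 = False, x9 = False.
So x1=True, x2=False, x3=True, x4=False, x5=True, x6=True, x7=True, x8=False, x9=False is a satisfying assignment.

SATISFIABLE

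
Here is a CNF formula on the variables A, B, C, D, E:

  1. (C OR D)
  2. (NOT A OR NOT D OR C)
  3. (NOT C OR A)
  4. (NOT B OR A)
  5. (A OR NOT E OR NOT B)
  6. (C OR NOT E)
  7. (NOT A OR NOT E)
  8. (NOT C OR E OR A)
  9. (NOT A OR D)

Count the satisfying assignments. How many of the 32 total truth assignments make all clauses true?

3

Satisfying assignments:
  A=F B=F C=F D=T E=F
  A=T B=F C=T D=T E=F
  A=T B=T C=T D=T E=F
That's 3 in total.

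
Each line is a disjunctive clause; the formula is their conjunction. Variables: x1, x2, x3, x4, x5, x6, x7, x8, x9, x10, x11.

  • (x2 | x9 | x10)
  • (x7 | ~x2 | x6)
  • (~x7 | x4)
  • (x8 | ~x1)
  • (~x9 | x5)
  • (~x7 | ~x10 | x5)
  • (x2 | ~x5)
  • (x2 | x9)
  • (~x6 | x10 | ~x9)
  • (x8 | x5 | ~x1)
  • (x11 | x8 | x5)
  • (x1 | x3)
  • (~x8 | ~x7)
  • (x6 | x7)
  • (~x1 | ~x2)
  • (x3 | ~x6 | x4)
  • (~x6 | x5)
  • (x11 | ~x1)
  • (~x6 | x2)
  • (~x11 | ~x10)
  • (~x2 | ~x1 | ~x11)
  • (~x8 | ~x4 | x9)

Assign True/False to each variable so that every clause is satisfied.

x1=F, x2=T, x3=T, x4=T, x5=T, x6=F, x7=T, x8=F, x9=F, x10=T, x11=F

Check each clause:
  1. (x9 | x10 | x2) — x10 is true.
  2. (~x2 | x7 | x6) — x7 is true.
  3. (~x7 | x4) — x4 is true.
  4. (~x1 | x8) — ~x1 is true.
  5. (x5 | ~x9) — x5 is true.
  6. (x5 | ~x7 | ~x10) — x5 is true.
  7. (~x5 | x2) — x2 is true.
  8. (x2 | x9) — x2 is true.
  9. (~x9 | ~x6 | x10) — ~x6 is true.
  10. (~x1 | x8 | x5) — x5 is true.
  11. (x8 | x11 | x5) — x5 is true.
  12. (x3 | x1) — x3 is true.
  13. (~x8 | ~x7) — ~x8 is true.
  14. (x6 | x7) — x7 is true.
  15. (~x2 | ~x1) — ~x1 is true.
  16. (x4 | x3 | ~x6) — ~x6 is true.
  17. (x5 | ~x6) — ~x6 is true.
  18. (~x1 | x11) — ~x1 is true.
  19. (x2 | ~x6) — ~x6 is true.
  20. (~x10 | ~x11) — ~x11 is true.
  21. (~x11 | ~x1 | ~x2) — ~x11 is true.
  22. (~x8 | ~x4 | x9) — ~x8 is true.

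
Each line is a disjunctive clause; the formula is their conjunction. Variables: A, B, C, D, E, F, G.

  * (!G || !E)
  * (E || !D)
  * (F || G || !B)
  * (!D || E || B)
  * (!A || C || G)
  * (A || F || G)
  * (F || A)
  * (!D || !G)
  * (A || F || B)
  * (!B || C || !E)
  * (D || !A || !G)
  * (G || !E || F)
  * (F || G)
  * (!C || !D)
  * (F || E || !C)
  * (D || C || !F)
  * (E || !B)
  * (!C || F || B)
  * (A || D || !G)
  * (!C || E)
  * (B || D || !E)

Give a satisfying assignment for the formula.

Set A = False and propagate.
  then F is forced to True.
Set B = True and propagate.
  then E is forced to True.
  then G is forced to False.
  then C is forced to True.
  then D is forced to False.
Check each clause:
  1. (!E || !G) — !G is true.
  2. (E || !D) — !D is true.
  3. (!B || F || G) — F is true.
  4. (E || !D || B) — B is true.
  5. (G || C || !A) — C is true.
  6. (A || G || F) — F is true.
  7. (A || F) — F is true.
  8. (!D || !G) — !G is true.
  9. (F || A || B) — B is true.
  10. (!E || !B || C) — C is true.
  11. (!A || D || !G) — !G is true.
  12. (!E || G || F) — F is true.
  13. (F || G) — F is true.
  14. (!C || !D) — !D is true.
  15. (!C || F || E) — E is true.
  16. (!F || C || D) — C is true.
  17. (E || !B) — E is true.
  18. (B || !C || F) — B is true.
  19. (D || !G || A) — !G is true.
  20. (E || !C) — E is true.
  21. (B || !E || D) — B is true.

A = False  B = True  C = True  D = False  E = True  F = True  G = False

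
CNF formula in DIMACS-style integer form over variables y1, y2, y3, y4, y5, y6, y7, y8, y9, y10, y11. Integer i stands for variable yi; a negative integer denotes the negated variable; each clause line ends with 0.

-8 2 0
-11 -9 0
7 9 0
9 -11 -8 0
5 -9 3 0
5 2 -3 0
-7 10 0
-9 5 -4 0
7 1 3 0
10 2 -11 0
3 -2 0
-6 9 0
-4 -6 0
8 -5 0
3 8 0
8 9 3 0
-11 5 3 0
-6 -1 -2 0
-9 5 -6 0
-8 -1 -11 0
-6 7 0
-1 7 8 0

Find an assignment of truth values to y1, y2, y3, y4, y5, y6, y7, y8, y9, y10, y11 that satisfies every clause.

y4 occurs only negated in the remaining clauses — set y4 = False.
Pure literal: y6 appears only negated; assign y6 = False.
Branch on y1: take y1 = False.
For the remaining variables, y2 = True, y3 = True, y5 = False, y7 = True, y8 = True, y9 = True, y10 = True, y11 = False works.

y1=0  y2=1  y3=1  y4=0  y5=0  y6=0  y7=1  y8=1  y9=1  y10=1  y11=0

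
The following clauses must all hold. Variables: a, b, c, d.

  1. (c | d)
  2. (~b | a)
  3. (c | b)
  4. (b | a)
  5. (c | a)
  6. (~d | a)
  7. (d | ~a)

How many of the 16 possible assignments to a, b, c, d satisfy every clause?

Satisfying assignments:
  a=1 b=0 c=1 d=1
  a=1 b=1 c=0 d=1
  a=1 b=1 c=1 d=1
That's 3 in total.

3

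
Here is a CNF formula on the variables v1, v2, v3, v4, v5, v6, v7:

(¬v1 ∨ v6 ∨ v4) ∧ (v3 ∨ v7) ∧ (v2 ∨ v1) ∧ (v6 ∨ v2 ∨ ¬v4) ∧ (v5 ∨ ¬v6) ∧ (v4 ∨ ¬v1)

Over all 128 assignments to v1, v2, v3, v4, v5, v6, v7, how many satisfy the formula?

30

Case analysis on v1 and v4:
  v1=T, v4=T: 12 of the 32 assignments to (v2,v3,v5,v6,v7) work.
  v1=T, v4=F: a clause becomes empty — 0.
  v1=F, v4=T: 9 of the 32 assignments to (v2,v3,v5,v6,v7) work.
  v1=F, v4=F: 9 of the 32 assignments to (v2,v3,v5,v6,v7) work.
Total: 12 + 0 + 9 + 9 = 30.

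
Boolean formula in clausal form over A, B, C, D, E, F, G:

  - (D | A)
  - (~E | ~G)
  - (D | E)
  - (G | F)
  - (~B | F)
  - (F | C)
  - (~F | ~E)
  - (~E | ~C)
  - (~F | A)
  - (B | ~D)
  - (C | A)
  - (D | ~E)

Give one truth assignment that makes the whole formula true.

A=True, B=True, C=True, D=True, E=False, F=True, G=False

Check each clause:
  1. (A | D) — A is true.
  2. (~E | ~G) — ~G is true.
  3. (D | E) — D is true.
  4. (G | F) — F is true.
  5. (~B | F) — F is true.
  6. (F | C) — C is true.
  7. (~E | ~F) — ~E is true.
  8. (~E | ~C) — ~E is true.
  9. (~F | A) — A is true.
  10. (~D | B) — B is true.
  11. (C | A) — A is true.
  12. (D | ~E) — ~E is true.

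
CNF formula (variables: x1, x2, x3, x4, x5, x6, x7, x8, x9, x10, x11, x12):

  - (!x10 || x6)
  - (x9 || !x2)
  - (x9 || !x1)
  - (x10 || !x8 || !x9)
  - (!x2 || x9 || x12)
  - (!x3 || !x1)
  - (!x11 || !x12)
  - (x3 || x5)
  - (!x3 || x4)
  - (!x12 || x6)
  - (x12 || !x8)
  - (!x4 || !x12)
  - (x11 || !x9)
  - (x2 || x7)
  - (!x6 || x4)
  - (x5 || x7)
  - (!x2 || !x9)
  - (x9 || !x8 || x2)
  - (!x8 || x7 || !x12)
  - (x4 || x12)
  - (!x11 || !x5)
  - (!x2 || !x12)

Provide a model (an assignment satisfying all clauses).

x1=F, x2=F, x3=F, x4=T, x5=T, x6=T, x7=T, x8=F, x9=F, x10=T, x11=F, x12=F

x1 occurs only negated in the remaining clauses — set x1 = False.
x7 occurs only positively in the remaining clauses — set x7 = True.
Branch on x2: take x2 = False.
Try x3 = False.
  then x5 is forced to True.
  then x11 is forced to False.
  then x9 is forced to False.
  then x8 is forced to False.
Branch on x4: take x4 = True.
  then x12 is forced to False.
For the remaining variables, x6 = True, x10 = True works.
Every clause has at least one true literal under this assignment.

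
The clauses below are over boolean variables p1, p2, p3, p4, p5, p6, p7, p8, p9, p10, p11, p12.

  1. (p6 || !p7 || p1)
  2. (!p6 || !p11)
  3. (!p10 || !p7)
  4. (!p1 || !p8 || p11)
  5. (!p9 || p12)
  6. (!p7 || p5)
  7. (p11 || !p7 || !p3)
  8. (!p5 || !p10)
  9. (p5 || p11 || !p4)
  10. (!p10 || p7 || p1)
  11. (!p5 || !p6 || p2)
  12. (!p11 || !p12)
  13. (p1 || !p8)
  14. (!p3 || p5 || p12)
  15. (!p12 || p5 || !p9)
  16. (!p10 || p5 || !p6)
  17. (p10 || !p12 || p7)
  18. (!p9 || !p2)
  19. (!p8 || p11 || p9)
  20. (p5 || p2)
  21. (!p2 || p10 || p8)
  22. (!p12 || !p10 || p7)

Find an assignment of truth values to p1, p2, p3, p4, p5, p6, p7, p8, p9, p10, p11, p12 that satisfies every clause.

p1 = T, p2 = T, p3 = F, p4 = F, p5 = F, p6 = F, p7 = F, p8 = F, p9 = F, p10 = T, p11 = F, p12 = F

Pure literal: p3 appears only negated; assign p3 = False.
p4 occurs only negated in the remaining clauses — set p4 = False.
Try p1 = True.
Set p2 = True and propagate.
  then p9 is forced to False.
The remaining clauses are satisfied by p5 = False, p6 = False, p7 = False, p8 = False, p10 = True, p11 = False, p12 = False.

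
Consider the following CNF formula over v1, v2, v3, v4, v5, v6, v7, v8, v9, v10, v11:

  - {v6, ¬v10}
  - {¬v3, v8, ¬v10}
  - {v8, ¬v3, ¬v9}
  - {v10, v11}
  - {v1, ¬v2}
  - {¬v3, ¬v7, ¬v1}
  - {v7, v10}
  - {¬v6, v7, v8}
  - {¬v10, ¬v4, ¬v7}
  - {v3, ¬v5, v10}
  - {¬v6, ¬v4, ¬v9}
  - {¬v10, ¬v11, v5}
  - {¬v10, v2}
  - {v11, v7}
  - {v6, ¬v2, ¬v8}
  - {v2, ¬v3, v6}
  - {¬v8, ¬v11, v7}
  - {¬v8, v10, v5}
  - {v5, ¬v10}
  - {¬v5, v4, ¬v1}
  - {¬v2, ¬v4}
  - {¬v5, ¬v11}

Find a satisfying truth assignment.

v1=True, v2=False, v3=False, v4=False, v5=False, v6=True, v7=True, v8=False, v9=True, v10=False, v11=True

Check each clause:
  1. {¬v10, v6} — v6 is true.
  2. {¬v10, ¬v3, v8} — ¬v3 is true.
  3. {¬v9, ¬v3, v8} — ¬v3 is true.
  4. {v11, v10} — v11 is true.
  5. {¬v2, v1} — v1 is true.
  6. {¬v3, ¬v7, ¬v1} — ¬v3 is true.
  7. {v7, v10} — v7 is true.
  8. {v8, ¬v6, v7} — v7 is true.
  9. {¬v7, ¬v10, ¬v4} — ¬v4 is true.
  10. {v10, ¬v5, v3} — ¬v5 is true.
  11. {¬v9, ¬v6, ¬v4} — ¬v4 is true.
  12. {¬v10, v5, ¬v11} — ¬v10 is true.
  13. {¬v10, v2} — ¬v10 is true.
  14. {v7, v11} — v11 is true.
  15. {¬v8, ¬v2, v6} — ¬v8 is true.
  16. {v2, v6, ¬v3} — ¬v3 is true.
  17. {¬v8, ¬v11, v7} — ¬v8 is true.
  18. {v5, ¬v8, v10} — ¬v8 is true.
  19. {v5, ¬v10} — ¬v10 is true.
  20. {¬v1, ¬v5, v4} — ¬v5 is true.
  21. {¬v4, ¬v2} — ¬v4 is true.
  22. {¬v5, ¬v11} — ¬v5 is true.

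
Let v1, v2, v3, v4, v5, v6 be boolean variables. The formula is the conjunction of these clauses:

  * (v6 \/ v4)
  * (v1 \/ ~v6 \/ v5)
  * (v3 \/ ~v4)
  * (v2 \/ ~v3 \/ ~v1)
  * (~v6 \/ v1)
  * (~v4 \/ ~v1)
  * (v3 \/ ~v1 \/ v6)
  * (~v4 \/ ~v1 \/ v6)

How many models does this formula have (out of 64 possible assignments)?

10

Split on v1, then v6.
  v1=1, v6=1: v5 free; 3 ways for (v2,v3,v4) × 2^1 = 6.
  v1=1, v6=0: a clause becomes empty — 0.
  v1=0, v6=1: a clause becomes empty — 0.
  v1=0, v6=0: remaining (v2,v3,v4,v5) ∈ {(0,1,1,0); (0,1,1,1); (1,1,1,0); (1,1,1,1)} — 4.
Total: 6 + 0 + 0 + 4 = 10.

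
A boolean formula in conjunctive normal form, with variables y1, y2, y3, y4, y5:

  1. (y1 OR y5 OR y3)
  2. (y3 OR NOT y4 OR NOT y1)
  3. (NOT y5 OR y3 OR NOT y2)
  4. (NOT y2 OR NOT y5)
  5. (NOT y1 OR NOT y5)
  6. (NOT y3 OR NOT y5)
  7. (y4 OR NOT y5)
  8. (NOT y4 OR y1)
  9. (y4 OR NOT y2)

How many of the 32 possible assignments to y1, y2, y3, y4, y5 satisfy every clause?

5

Satisfying assignments:
  y1=F y2=F y3=T y4=F y5=F
  y1=T y2=F y3=F y4=F y5=F
  y1=T y2=F y3=T y4=F y5=F
  y1=T y2=F y3=T y4=T y5=F
  y1=T y2=T y3=T y4=T y5=F
That's 5 in total.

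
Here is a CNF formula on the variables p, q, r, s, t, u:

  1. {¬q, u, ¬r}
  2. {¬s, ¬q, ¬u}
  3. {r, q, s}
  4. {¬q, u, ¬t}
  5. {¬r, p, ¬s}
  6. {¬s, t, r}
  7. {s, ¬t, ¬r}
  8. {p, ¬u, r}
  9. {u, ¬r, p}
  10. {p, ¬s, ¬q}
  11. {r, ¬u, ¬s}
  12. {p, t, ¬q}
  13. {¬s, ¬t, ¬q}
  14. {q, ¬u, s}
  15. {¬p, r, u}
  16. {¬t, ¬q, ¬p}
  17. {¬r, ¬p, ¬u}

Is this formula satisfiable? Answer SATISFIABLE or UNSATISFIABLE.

SATISFIABLE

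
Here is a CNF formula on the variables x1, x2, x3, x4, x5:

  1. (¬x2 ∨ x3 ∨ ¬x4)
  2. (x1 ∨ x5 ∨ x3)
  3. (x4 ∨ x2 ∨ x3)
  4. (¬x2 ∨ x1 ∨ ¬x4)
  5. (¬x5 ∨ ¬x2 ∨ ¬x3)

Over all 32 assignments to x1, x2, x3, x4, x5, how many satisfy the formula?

17

Case analysis on x2 and x3:
  x2=1, x3=1: remaining (x1,x4,x5) ∈ {(0,0,0); (1,0,0); (1,1,0)} — 3.
  x2=1, x3=0: remaining (x1,x4,x5) ∈ {(0,0,1); (1,0,0); (1,0,1)} — 3.
  x2=0, x3=1: x1, x4, x5 free → 2^3 = 8.
  x2=0, x3=0: remaining (x1,x4,x5) ∈ {(0,1,1); (1,1,0); (1,1,1)} — 3.
Total: 3 + 3 + 8 + 3 = 17.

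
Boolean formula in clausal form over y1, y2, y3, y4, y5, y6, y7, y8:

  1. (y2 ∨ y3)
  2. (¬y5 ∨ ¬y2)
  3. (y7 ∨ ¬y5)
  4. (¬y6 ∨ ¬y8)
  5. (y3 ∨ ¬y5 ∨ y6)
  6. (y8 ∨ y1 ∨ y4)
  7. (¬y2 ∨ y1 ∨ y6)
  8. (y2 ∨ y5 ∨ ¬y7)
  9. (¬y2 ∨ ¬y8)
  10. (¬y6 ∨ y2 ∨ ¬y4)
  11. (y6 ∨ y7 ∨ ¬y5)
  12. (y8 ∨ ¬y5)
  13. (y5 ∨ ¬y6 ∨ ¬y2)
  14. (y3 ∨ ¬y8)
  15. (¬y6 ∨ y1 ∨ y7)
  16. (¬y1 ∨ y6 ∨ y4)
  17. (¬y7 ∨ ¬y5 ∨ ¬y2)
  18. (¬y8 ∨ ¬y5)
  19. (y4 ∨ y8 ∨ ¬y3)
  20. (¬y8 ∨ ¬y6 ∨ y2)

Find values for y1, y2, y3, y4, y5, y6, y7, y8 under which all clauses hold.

y1=False, y2=False, y3=True, y4=False, y5=False, y6=False, y7=False, y8=True

Branch on y1: take y1 = False.
The remaining clauses are satisfied by y2 = False, y3 = True, y4 = False, y5 = False, y6 = False, y7 = False, y8 = True.
Every clause has at least one true literal under this assignment.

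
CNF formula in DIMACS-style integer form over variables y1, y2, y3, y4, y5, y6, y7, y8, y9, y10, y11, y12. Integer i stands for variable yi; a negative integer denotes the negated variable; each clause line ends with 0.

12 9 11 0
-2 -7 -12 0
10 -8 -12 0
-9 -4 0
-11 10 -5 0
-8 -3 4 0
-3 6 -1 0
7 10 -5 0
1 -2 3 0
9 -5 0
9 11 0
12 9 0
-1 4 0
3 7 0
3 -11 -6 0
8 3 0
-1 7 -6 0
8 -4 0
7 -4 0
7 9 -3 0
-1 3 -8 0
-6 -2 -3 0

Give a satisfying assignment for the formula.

y1 = 0  y2 = 0  y3 = 0  y4 = 0  y5 = 0  y6 = 0  y7 = 1  y8 = 1  y9 = 1  y10 = 1  y11 = 1  y12 = 0

Pure literal: y2 appears only negated; assign y2 = False.
y5 occurs only negated in the remaining clauses — set y5 = False.
Set y1 = False and propagate.
The remaining clauses are satisfied by y3 = False, y4 = False, y6 = False, y7 = True, y8 = True, y9 = True, y10 = True, y11 = True, y12 = False.
Every clause has at least one true literal under this assignment.
Check each clause:
  1. (y12 || y11 || y9) — y9 is true.
  2. (!y7 || !y12 || !y2) — !y12 is true.
  3. (!y12 || y10 || !y8) — y10 is true.
  4. (!y4 || !y9) — !y4 is true.
  5. (y10 || !y11 || !y5) — y10 is true.
  6. (!y8 || !y3 || y4) — !y3 is true.
  7. (!y1 || !y3 || y6) — !y3 is true.
  8. (!y5 || y10 || y7) — y10 is true.
  9. (y1 || y3 || !y2) — !y2 is true.
  10. (!y5 || y9) — y9 is true.
  11. (y11 || y9) — y9 is true.
  12. (y9 || y12) — y9 is true.
  13. (y4 || !y1) — !y1 is true.
  14. (y3 || y7) — y7 is true.
  15. (!y11 || y3 || !y6) — !y6 is true.
  16. (y8 || y3) — y8 is true.
  17. (y7 || !y1 || !y6) — !y6 is true.
  18. (!y4 || y8) — y8 is true.
  19. (!y4 || y7) — !y4 is true.
  20. (y7 || !y3 || y9) — y9 is true.
  21. (!y1 || y3 || !y8) — !y1 is true.
  22. (!y2 || !y6 || !y3) — !y6 is true.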